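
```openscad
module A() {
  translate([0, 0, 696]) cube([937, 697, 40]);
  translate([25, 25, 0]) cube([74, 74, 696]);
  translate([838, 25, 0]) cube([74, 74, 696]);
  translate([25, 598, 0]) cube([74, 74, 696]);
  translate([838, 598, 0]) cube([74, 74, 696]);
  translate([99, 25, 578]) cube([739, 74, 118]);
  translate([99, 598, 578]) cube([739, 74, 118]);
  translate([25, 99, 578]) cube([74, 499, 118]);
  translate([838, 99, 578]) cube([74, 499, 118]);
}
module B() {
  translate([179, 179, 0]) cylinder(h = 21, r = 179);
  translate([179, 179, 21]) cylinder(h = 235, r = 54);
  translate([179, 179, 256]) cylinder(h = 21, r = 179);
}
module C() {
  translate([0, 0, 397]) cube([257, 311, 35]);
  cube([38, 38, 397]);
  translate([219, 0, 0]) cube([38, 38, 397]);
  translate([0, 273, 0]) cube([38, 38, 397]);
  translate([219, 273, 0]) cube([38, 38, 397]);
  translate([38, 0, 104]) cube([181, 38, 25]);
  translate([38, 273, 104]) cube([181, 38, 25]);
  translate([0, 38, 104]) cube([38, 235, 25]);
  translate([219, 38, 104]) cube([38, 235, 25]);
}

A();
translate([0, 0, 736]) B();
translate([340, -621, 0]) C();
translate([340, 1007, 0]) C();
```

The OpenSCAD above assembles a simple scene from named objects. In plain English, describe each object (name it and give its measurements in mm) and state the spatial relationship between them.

A is a table: top 937 mm (x) × 697 mm (y), 40 mm thick, upper face at z = 736 mm, on four 74×74 mm square legs, each inset 25 mm from the nearest pair of top edges, running from z = 0 to the bottom of the top. Four apron rails, 74 mm thick and 118 mm tall, run between adjacent legs with their top edges flush with the underside of the top and their outer faces flush with the legs' outer faces.

B is a spool: two coaxial disc flanges of radius 179 mm and thickness 21 mm, joined by a core cylinder of radius 54 mm and height 235 mm. The lower flange rests on z = 0 and the three cylinders share a vertical axis.

C is a simple wooden stool: a rectangular seat 257 mm (x) by 311 mm (y), 35 mm thick, top face at z = 432 mm, on four square legs, each 38×38 mm in cross-section. The legs rest on z = 0, each flush with a corner of the seat. Four stretchers, 38 mm wide and 25 mm tall, connect adjacent legs with their undersides at z = 104 mm, each running between the inner faces of the legs it joins and aligned with the legs' outer faces on the other axis.

The spool is on top of the table. Two stools sit around the table at the −y, +y sides.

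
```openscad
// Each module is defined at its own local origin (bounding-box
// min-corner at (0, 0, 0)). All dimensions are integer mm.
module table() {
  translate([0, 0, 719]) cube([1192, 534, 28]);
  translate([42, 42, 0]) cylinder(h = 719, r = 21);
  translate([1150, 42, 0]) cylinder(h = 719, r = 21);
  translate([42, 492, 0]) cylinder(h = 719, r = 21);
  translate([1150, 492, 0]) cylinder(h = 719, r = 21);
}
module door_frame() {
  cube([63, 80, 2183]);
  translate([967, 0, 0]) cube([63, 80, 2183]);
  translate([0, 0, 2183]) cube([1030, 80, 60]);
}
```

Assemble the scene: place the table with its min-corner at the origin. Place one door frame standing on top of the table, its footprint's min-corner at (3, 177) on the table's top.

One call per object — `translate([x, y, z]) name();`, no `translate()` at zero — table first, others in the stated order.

table();
translate([3, 177, 747]) door_frame();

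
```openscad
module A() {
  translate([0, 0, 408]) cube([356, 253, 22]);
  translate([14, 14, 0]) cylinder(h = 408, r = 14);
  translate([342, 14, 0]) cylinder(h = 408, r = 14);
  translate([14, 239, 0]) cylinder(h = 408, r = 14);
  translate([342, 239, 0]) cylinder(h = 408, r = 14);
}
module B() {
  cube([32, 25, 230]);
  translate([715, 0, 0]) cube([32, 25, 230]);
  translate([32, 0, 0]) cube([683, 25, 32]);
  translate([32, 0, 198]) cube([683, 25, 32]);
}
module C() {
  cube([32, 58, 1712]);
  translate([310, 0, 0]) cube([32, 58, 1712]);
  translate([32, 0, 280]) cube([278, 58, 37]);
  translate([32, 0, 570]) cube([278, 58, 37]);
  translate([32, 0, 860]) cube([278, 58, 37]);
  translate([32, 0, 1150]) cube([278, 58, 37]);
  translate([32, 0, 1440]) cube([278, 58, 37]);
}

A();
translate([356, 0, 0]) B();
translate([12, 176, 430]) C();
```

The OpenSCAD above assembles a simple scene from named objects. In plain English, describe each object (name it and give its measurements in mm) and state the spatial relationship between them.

A is a four-legged stool. The seat is a 356×253×22 mm slab whose top surface is at z = 430 mm; four round legs, each 28 mm in diameter, run from the floor (z = 0) to the underside of the seat, each leg's axis is inset half a diameter from the nearest pair of seat edges (so the leg's bounding box is flush with the corner).

B is a rectangular picture frame lying in the x–z plane (depth along y). The opening is 683 mm wide (x) by 166 mm tall (z), surrounded by a border 32 mm wide on all four sides. The frame is 25 mm deep and is made of two full-height vertical stiles with two horizontal rails fitted between them.

C is a straight ladder. Two 32×58 mm vertical rails, 1712 mm tall, stand 342 mm apart (outside-to-outside) with their front faces coplanar on the −y side. 5 rungs, each 58 mm deep and 37 mm tall, span between the inner faces of the rails, front faces flush with the rails. The lowest rung's underside is at z = 280 mm and rungs are spaced 290 mm apart (underside to underside).

The picture frame is against the stool's +x side, with their −y faces flush. The ladder is on top of the stool.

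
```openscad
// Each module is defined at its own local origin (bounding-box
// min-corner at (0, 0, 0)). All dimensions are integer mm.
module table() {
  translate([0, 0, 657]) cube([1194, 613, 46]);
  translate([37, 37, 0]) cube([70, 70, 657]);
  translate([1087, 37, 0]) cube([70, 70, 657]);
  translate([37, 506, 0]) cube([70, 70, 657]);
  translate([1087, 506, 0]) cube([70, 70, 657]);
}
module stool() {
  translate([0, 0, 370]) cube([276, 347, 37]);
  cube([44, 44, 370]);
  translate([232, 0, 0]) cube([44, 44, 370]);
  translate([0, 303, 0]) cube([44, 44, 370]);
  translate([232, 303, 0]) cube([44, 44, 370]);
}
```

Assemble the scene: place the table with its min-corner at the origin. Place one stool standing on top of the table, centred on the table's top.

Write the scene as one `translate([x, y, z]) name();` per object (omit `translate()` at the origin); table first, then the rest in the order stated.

table();
translate([459, 133, 703]) stool();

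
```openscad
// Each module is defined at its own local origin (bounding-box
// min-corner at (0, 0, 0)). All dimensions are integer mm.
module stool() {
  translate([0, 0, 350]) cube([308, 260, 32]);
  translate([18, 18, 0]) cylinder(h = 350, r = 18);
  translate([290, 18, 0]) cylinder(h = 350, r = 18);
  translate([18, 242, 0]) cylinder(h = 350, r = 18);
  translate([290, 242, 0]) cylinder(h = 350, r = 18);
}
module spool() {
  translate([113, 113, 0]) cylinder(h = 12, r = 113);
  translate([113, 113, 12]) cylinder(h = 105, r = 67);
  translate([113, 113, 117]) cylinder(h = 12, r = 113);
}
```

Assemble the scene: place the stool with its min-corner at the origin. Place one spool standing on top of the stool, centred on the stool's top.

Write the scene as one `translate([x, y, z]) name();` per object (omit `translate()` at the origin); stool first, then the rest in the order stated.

stool();
translate([41, 17, 382]) spool();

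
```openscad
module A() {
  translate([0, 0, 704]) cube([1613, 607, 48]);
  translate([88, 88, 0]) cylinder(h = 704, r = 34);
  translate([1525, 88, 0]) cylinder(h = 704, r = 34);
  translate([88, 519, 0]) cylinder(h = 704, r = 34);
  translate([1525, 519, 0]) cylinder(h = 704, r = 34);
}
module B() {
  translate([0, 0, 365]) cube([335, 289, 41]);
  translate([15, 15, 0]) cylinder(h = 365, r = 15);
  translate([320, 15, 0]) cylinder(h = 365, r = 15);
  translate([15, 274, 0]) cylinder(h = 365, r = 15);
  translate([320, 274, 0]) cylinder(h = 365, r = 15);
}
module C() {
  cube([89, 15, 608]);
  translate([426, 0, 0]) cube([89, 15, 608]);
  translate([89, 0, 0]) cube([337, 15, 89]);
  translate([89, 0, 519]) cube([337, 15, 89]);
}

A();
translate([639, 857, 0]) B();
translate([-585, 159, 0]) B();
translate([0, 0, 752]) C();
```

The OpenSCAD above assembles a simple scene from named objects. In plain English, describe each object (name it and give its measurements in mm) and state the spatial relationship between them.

A is a rectangular dining table. The top is 1613×607×48 mm with its upper surface at z = 752 mm. It stands on four round legs of 68 mm diameter, each leg's bounding box inset 54 mm from the nearest pair of top edges, running from the floor to the underside of the top.

B is a four-legged stool. The seat is a 335×289×41 mm slab whose top surface is at z = 406 mm; four round legs, each 30 mm in diameter, run from the floor (z = 0) to the underside of the seat, each leg's axis is inset half a diameter from the nearest pair of seat edges (so the leg's bounding box is flush with the corner).

C is a picture frame with a 337×430 mm rectangular opening (x by z) and a uniform 89 mm border on every side. Frame depth is 15 mm along y. It is built from two vertical stiles running the full outside height and two horizontal rails spanning the gap between the stiles.

Two stools sit around the table at the +y, −x sides. The picture frame is on top of the table.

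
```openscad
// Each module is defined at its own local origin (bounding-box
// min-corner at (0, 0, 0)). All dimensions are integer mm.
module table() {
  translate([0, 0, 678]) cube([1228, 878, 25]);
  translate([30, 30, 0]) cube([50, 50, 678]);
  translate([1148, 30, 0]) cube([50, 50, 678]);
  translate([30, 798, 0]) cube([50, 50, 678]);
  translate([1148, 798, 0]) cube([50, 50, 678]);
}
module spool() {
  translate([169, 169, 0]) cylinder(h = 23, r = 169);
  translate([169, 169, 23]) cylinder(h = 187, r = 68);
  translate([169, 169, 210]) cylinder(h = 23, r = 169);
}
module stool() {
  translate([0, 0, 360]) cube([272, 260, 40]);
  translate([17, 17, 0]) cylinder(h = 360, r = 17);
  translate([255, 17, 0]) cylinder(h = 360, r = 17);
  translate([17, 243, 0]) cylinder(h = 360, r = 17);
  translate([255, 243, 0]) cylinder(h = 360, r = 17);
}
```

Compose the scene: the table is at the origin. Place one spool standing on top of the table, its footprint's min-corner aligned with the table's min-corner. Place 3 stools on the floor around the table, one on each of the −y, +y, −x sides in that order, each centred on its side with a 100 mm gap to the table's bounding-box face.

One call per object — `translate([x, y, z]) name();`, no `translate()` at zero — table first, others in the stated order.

table();
translate([0, 0, 703]) spool();
translate([478, -360, 0]) stool();
translate([478, 978, 0]) stool();
translate([-372, 309, 0]) stool();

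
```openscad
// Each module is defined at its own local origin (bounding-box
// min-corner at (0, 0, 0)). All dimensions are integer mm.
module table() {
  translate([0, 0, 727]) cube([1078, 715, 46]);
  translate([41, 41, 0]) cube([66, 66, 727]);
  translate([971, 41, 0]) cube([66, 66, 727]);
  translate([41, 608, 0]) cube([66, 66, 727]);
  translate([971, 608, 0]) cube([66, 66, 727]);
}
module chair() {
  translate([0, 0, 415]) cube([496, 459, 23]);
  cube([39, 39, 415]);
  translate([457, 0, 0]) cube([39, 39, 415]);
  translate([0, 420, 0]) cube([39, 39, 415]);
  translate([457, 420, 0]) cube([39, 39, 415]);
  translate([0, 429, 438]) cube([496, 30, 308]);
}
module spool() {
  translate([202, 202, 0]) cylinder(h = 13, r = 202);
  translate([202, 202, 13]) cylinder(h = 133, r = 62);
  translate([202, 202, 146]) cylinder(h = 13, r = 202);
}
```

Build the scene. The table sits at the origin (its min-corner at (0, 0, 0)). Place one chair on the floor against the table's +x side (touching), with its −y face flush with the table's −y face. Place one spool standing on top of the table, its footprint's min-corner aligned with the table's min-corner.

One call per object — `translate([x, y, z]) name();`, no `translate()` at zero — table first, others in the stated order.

table();
translate([1078, 0, 0]) chair();
translate([0, 0, 773]) spool();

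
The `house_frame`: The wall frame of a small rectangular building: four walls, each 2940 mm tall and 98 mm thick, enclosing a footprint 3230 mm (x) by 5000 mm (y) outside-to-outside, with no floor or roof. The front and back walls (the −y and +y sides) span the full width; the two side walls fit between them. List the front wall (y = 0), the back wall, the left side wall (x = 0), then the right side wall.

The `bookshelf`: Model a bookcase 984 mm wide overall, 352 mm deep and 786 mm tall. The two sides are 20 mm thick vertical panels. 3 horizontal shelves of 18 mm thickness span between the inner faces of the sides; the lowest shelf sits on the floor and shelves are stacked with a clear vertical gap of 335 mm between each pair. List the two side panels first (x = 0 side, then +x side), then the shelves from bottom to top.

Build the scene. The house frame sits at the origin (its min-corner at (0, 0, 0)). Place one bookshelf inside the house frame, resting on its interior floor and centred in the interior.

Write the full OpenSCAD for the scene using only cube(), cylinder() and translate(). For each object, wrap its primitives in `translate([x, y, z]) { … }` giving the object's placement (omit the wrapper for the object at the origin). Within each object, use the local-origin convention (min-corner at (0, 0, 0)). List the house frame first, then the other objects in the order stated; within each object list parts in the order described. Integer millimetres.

cube([3230, 98, 2940]);
translate([0, 4902, 0]) cube([3230, 98, 2940]);
translate([0, 98, 0]) cube([98, 4804, 2940]);
translate([3132, 98, 0]) cube([98, 4804, 2940]);
translate([1123, 2324, 0]) {
  cube([20, 352, 786]);
  translate([964, 0, 0]) cube([20, 352, 786]);
  translate([20, 0, 0]) cube([944, 352, 18]);
  translate([20, 0, 353]) cube([944, 352, 18]);
  translate([20, 0, 706]) cube([944, 352, 18]);
}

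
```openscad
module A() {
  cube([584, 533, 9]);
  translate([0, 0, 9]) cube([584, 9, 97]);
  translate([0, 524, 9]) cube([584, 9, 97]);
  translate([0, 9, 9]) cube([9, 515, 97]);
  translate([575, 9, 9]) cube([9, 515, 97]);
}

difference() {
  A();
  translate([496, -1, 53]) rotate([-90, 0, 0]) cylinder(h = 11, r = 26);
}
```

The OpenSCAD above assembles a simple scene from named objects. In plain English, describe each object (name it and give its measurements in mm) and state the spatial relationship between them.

A is an open-topped rectangular box: outside dimensions 584×533×106 mm, with a uniform wall and base thickness of 9 mm. The base is a full 584×533 slab on the floor; four walls sit on top of the base. The front and back walls (the −y and +y sides) span the full width; the two side walls fit between them.

The open box has a circular hole of radius 26 mm through its front wall, centred at (x = 496, z = 53).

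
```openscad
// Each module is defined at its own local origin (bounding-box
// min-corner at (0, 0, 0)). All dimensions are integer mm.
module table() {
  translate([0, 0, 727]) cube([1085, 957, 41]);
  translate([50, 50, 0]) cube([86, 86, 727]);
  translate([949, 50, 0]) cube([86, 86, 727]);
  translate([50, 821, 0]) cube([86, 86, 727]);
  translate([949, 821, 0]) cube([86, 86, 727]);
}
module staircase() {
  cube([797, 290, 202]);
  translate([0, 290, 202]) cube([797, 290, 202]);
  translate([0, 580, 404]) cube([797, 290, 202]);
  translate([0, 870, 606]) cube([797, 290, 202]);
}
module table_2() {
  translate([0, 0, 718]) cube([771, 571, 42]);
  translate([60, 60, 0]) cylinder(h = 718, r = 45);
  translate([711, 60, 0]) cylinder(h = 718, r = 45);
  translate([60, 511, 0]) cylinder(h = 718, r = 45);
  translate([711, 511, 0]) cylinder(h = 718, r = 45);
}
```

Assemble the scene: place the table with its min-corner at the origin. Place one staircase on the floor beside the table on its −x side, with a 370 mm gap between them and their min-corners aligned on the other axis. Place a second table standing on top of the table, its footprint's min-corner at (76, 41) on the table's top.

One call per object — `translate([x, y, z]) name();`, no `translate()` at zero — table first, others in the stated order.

table();
translate([-1167, 0, 0]) staircase();
translate([76, 41, 768]) table_2();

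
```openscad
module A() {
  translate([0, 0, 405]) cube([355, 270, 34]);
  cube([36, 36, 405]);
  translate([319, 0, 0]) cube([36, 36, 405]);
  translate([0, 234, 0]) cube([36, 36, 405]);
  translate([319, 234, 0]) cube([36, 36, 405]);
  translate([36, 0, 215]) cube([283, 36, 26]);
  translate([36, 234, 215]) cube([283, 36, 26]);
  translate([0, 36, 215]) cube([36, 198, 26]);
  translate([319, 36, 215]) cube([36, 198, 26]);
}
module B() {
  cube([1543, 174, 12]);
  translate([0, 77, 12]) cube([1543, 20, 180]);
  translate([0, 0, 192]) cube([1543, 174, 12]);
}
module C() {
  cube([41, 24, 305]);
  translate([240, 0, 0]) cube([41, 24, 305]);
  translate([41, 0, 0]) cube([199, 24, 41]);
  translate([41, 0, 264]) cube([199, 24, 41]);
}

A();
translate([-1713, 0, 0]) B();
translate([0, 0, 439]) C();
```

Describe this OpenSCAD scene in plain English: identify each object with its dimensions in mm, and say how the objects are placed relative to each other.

A is a simple wooden stool: a rectangular seat 355 mm (x) by 270 mm (y), 34 mm thick, top face at z = 439 mm, on four square legs, each 36×36 mm in cross-section. The legs rest on z = 0, each flush with a corner of the seat. Four stretchers, 36 mm wide and 26 mm tall, connect adjacent legs with their undersides at z = 215 mm, each running between the inner faces of the legs it joins and aligned with the legs' outer faces on the other axis.

B is an I-beam lying along x, 1543 mm long. Overall section height 204 mm. Two flanges 174 mm wide (y) and 12 mm thick, one on the floor and one at the top; a web 20 mm thick runs between them, centred on the flange width.

C is a picture frame with a 199×223 mm rectangular opening (x by z) and a uniform 41 mm border on every side. Frame depth is 24 mm along y. It is built from two vertical stiles running the full outside height and two horizontal rails spanning the gap between the stiles.

The I-beam is on the floor beside the stool on its −x side. The picture frame is on top of the stool.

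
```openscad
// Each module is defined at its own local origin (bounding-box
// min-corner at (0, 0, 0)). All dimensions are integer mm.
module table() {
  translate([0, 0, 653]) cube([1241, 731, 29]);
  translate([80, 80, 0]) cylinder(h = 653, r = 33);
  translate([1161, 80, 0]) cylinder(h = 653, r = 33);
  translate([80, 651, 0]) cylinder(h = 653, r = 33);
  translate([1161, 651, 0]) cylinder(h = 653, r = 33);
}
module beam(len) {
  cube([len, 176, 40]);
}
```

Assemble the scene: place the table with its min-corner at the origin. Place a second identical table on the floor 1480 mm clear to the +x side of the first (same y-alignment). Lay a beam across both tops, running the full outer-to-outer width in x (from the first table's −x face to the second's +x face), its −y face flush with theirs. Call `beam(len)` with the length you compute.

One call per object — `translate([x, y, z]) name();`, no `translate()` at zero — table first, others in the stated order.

table();
translate([2721, 0, 0]) table();
translate([0, 0, 682]) beam(3962);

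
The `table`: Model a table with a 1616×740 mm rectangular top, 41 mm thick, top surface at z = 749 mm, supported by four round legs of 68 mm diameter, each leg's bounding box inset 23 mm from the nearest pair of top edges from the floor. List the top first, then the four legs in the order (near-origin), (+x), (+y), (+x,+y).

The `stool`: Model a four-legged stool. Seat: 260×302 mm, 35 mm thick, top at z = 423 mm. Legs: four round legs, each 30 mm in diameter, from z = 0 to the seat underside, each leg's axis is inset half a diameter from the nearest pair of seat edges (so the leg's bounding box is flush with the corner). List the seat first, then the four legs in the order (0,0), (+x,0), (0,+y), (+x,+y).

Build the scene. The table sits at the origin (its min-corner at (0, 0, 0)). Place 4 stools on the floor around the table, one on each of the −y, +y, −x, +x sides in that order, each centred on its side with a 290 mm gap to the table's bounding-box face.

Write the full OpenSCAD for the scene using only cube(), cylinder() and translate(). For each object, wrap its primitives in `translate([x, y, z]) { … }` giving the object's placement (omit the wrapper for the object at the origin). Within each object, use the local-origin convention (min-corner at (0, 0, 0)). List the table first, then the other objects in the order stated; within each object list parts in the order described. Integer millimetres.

translate([0, 0, 708]) cube([1616, 740, 41]);
translate([57, 57, 0]) cylinder(h = 708, r = 34);
translate([1559, 57, 0]) cylinder(h = 708, r = 34);
translate([57, 683, 0]) cylinder(h = 708, r = 34);
translate([1559, 683, 0]) cylinder(h = 708, r = 34);
translate([678, -592, 0]) {
  translate([0, 0, 388]) cube([260, 302, 35]);
  translate([15, 15, 0]) cylinder(h = 388, r = 15);
  translate([245, 15, 0]) cylinder(h = 388, r = 15);
  translate([15, 287, 0]) cylinder(h = 388, r = 15);
  translate([245, 287, 0]) cylinder(h = 388, r = 15);
}
translate([678, 1030, 0]) {
  translate([0, 0, 388]) cube([260, 302, 35]);
  translate([15, 15, 0]) cylinder(h = 388, r = 15);
  translate([245, 15, 0]) cylinder(h = 388, r = 15);
  translate([15, 287, 0]) cylinder(h = 388, r = 15);
  translate([245, 287, 0]) cylinder(h = 388, r = 15);
}
translate([-550, 219, 0]) {
  translate([0, 0, 388]) cube([260, 302, 35]);
  translate([15, 15, 0]) cylinder(h = 388, r = 15);
  translate([245, 15, 0]) cylinder(h = 388, r = 15);
  translate([15, 287, 0]) cylinder(h = 388, r = 15);
  translate([245, 287, 0]) cylinder(h = 388, r = 15);
}
translate([1906, 219, 0]) {
  translate([0, 0, 388]) cube([260, 302, 35]);
  translate([15, 15, 0]) cylinder(h = 388, r = 15);
  translate([245, 15, 0]) cylinder(h = 388, r = 15);
  translate([15, 287, 0]) cylinder(h = 388, r = 15);
  translate([245, 287, 0]) cylinder(h = 388, r = 15);
}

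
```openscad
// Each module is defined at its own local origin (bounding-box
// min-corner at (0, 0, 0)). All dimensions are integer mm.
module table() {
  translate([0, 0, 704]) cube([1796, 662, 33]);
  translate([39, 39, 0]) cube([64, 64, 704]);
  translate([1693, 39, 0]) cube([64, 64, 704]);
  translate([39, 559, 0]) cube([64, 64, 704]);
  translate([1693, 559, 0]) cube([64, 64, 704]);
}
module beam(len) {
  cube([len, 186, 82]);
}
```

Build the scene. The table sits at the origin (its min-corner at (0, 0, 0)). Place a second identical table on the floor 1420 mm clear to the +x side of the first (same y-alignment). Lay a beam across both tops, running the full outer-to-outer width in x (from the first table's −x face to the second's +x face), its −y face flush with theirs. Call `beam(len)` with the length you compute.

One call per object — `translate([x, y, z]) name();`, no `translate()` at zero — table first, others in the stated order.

table();
translate([3216, 0, 0]) table();
translate([0, 0, 737]) beam(5012);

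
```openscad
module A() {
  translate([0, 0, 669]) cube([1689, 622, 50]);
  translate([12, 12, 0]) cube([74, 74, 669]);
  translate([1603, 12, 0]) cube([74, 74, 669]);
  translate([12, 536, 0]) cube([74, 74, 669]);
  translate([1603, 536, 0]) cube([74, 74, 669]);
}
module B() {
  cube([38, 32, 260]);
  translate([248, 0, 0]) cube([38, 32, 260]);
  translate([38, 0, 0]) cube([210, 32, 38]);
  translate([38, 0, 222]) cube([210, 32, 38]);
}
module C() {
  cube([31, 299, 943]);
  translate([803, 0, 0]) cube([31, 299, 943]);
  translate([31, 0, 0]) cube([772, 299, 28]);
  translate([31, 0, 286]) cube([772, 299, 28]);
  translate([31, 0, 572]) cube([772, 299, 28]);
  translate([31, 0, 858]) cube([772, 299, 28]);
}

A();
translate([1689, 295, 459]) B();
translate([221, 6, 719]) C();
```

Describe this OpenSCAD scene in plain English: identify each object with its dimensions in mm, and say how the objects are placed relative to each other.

A is a table with a 1689×622 mm rectangular top, 50 mm thick, top surface at z = 719 mm, supported by four 74×74 mm square legs, each inset 12 mm from the nearest pair of top edges, running from the floor.

B is a rectangular picture frame lying in the x–z plane (depth along y). The opening is 210 mm wide (x) by 184 mm tall (z), surrounded by a border 38 mm wide on all four sides. The frame is 32 mm deep and is made of two full-height vertical stiles with two horizontal rails fitted between them.

C is a bookshelf 834 mm wide overall, 299 mm deep and 943 mm tall. The two sides are 31 mm thick vertical panels. 4 horizontal shelves of 28 mm thickness span between the inner faces of the sides; the lowest shelf sits on the floor and shelves are stacked with a clear vertical gap of 258 mm between each pair.

The picture frame is beside the table with their tops flush at z = 719. The bookshelf is on top of the table.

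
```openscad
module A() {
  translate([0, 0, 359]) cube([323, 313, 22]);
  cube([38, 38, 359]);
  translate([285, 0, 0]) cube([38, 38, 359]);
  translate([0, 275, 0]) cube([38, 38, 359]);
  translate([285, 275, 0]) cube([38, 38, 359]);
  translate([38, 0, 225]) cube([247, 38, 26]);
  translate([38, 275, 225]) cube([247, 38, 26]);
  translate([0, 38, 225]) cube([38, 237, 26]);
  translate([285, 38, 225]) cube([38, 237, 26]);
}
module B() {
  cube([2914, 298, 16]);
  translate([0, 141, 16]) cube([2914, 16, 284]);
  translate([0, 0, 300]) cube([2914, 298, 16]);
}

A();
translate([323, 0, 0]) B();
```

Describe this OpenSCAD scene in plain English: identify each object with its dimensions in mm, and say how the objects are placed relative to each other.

A is a four-legged stool. The seat is a 323×313×22 mm slab whose top surface is at z = 381 mm; four square legs, each 38×38 mm in cross-section, run from the floor (z = 0) to the underside of the seat, each flush with a corner of the seat. Four stretchers, 38 mm wide and 26 mm tall, connect adjacent legs with their undersides at z = 225 mm, each running between the inner faces of the legs it joins and aligned with the legs' outer faces on the other axis.

B is an I-beam lying along x, 2914 mm long. Overall section height 316 mm. Two flanges 298 mm wide (y) and 16 mm thick, one on the floor and one at the top; a web 16 mm thick runs between them, centred on the flange width.

The I-beam is against the stool's +x side, with their −y faces flush.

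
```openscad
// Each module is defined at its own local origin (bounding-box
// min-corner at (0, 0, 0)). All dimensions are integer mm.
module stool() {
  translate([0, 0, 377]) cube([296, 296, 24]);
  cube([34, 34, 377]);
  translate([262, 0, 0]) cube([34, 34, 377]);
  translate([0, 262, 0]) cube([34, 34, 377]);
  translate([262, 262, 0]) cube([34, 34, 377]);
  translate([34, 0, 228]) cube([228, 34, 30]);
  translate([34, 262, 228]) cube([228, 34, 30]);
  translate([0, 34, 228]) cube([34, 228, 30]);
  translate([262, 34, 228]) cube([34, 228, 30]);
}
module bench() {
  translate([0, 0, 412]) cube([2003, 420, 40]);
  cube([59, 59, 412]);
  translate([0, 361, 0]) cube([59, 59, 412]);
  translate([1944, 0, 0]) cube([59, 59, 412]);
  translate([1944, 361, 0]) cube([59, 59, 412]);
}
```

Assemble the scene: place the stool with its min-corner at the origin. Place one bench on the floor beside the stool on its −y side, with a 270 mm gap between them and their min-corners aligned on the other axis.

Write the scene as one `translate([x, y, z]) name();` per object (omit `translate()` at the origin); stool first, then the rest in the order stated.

stool();
translate([0, -690, 0]) bench();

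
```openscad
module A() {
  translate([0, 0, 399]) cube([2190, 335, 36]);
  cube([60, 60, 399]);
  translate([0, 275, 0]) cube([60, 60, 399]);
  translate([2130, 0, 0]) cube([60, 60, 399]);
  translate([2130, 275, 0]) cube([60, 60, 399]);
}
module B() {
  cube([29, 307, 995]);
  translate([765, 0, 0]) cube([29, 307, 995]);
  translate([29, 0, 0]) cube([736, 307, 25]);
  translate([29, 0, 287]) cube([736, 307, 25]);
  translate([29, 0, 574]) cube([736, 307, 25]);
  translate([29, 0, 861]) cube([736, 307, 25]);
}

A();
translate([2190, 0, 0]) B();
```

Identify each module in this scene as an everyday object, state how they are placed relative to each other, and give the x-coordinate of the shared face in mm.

The bench's +x face and the bookshelf's −x face are both at x = 2190 mm.

A is a bench. B is a bookshelf. The bookshelf is against the bench's +x side, with their −y faces flush. The x-coordinate of the shared face is 2190 mm.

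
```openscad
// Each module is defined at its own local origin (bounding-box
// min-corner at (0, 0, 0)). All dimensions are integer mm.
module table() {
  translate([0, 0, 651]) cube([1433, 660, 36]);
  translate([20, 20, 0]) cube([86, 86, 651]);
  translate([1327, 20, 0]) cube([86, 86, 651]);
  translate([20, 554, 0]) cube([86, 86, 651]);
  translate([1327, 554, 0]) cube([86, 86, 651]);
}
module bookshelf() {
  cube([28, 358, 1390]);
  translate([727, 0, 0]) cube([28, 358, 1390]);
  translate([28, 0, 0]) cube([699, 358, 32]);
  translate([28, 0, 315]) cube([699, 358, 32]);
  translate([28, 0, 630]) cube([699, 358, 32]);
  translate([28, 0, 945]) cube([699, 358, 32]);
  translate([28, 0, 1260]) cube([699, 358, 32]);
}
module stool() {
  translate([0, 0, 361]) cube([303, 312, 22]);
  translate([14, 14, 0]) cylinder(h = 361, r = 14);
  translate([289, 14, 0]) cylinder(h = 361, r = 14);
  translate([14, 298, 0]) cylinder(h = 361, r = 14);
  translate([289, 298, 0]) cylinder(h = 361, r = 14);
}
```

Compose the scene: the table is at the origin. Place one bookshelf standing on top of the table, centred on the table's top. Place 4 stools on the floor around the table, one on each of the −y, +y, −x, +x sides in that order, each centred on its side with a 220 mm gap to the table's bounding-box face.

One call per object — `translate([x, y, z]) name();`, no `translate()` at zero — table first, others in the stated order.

table();
translate([339, 151, 687]) bookshelf();
translate([565, -532, 0]) stool();
translate([565, 880, 0]) stool();
translate([-523, 174, 0]) stool();
translate([1653, 174, 0]) stool();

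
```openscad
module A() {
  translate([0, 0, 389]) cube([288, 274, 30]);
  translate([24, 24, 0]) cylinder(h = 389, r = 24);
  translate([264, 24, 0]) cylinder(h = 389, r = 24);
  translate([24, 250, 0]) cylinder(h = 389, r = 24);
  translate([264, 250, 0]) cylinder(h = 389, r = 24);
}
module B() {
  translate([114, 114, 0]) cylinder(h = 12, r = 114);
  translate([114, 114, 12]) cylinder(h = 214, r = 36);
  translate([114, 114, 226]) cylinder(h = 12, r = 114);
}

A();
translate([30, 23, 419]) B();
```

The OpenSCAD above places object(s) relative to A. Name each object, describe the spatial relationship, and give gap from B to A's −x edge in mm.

A is a stool. B is a spool. The spool is on top of the stool, centred. The gap from the spool to the stool's −x edge is 30 mm.

The spool's min-x is at 30; the stool's min-x is 0; gap = 30 mm.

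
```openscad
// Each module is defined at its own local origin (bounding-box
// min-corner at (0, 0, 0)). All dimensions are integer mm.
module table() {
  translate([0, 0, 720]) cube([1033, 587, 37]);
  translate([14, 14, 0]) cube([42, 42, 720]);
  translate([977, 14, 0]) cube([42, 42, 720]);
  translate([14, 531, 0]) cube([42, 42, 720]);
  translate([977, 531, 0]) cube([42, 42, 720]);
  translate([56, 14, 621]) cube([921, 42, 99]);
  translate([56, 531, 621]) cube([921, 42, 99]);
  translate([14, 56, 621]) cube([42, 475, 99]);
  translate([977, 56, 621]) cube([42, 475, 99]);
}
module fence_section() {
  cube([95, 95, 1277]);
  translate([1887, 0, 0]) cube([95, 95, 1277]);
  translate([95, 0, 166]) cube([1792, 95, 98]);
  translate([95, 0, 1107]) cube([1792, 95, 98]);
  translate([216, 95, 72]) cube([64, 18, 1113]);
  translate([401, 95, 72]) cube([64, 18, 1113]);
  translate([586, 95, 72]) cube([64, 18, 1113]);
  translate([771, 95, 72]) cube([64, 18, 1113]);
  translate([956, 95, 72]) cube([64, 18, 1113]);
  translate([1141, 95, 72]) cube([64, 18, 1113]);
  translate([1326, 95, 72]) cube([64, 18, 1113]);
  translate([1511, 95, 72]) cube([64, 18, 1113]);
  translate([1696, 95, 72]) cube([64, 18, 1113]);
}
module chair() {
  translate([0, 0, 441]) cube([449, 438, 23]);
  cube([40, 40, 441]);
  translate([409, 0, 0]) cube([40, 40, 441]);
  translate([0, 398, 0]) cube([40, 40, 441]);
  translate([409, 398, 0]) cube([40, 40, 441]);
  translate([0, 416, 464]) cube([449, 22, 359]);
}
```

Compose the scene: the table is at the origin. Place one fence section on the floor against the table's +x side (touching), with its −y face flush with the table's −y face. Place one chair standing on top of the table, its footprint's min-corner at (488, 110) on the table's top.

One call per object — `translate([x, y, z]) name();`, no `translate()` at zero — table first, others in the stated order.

table();
translate([1033, 0, 0]) fence_section();
translate([488, 110, 757]) chair();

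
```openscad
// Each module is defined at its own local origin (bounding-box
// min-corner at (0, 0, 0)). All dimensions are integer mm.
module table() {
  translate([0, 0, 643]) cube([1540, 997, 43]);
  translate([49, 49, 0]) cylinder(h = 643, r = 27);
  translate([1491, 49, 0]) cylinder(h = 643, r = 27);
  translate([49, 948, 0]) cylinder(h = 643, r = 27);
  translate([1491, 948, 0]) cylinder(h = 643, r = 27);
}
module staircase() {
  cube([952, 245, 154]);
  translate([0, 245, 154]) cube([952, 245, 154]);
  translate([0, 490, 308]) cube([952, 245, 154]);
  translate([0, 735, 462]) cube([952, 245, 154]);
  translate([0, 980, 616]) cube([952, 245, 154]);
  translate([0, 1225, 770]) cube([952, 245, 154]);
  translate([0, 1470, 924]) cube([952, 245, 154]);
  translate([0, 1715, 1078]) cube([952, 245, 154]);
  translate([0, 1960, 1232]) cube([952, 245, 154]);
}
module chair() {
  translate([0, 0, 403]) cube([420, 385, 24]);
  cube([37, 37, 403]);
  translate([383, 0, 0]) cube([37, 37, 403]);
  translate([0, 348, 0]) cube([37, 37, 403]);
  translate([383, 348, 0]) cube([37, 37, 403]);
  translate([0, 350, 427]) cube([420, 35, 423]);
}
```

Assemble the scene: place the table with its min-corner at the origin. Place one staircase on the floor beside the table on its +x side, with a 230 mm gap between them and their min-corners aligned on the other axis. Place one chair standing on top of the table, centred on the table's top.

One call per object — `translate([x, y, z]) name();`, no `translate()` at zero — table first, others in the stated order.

table();
translate([1770, 0, 0]) staircase();
translate([560, 306, 686]) chair();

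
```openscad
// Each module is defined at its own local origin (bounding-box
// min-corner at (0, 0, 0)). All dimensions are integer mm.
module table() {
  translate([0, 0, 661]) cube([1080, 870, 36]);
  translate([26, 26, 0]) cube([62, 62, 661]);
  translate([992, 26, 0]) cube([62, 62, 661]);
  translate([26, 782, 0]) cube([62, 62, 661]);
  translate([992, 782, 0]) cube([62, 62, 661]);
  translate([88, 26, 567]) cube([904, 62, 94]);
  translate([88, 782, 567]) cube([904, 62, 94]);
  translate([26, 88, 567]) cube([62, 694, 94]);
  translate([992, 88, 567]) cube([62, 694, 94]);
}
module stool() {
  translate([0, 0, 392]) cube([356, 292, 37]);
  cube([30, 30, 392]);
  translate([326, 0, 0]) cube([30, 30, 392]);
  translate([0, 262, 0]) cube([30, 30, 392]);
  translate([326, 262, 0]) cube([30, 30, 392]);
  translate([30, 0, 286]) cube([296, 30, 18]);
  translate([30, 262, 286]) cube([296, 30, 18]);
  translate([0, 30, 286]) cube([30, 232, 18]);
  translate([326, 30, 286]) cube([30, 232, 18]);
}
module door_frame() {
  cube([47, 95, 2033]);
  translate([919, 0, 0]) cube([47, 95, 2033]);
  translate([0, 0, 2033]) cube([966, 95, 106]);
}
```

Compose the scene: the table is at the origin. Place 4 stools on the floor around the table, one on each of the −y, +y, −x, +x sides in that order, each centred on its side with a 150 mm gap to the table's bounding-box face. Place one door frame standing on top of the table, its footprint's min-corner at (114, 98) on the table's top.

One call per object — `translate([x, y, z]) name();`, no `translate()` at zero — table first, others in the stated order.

table();
translate([362, -442, 0]) stool();
translate([362, 1020, 0]) stool();
translate([-506, 289, 0]) stool();
translate([1230, 289, 0]) stool();
translate([114, 98, 697]) door_frame();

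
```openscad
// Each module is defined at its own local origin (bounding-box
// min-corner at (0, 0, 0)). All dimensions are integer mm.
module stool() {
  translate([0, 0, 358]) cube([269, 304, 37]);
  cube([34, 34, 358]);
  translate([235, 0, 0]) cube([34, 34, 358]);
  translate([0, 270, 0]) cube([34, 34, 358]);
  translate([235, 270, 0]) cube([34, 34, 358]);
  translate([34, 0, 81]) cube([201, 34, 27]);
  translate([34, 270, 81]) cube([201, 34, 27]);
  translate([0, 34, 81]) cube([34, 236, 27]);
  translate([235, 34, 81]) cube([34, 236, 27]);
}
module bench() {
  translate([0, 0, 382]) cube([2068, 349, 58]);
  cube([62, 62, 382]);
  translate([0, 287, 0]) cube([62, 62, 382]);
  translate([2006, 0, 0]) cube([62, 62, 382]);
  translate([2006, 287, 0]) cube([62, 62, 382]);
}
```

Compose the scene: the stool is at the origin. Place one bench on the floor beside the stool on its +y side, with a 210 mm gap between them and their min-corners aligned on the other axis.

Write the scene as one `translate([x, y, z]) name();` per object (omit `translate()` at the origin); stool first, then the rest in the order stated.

stool();
translate([0, 514, 0]) bench();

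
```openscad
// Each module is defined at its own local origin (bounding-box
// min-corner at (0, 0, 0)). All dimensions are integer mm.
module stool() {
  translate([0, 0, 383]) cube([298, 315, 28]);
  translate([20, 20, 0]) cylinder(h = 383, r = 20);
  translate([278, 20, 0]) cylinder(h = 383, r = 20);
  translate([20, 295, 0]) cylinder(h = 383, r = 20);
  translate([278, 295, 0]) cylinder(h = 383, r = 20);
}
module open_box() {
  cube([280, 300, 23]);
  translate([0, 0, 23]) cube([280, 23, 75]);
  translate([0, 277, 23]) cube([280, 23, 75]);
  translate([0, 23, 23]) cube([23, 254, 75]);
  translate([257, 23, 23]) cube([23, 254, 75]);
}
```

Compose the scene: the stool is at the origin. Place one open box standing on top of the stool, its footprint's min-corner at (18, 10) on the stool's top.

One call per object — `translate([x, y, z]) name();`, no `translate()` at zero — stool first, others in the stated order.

stool();
translate([18, 10, 411]) open_box();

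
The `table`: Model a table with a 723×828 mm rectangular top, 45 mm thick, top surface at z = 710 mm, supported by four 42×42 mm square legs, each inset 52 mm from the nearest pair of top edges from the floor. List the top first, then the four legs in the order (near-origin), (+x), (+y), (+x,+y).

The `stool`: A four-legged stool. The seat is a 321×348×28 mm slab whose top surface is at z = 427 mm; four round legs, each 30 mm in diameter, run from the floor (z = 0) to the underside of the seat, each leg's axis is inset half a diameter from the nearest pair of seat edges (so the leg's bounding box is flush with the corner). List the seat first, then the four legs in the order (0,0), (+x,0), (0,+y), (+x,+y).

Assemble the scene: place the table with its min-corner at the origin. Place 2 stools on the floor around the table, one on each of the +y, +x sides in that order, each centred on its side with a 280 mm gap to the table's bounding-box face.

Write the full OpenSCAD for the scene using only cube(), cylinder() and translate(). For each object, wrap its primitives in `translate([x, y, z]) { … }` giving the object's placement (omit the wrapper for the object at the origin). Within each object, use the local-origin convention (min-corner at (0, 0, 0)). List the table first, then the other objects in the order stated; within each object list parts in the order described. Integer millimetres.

translate([0, 0, 665]) cube([723, 828, 45]);
translate([52, 52, 0]) cube([42, 42, 665]);
translate([629, 52, 0]) cube([42, 42, 665]);
translate([52, 734, 0]) cube([42, 42, 665]);
translate([629, 734, 0]) cube([42, 42, 665]);
translate([201, 1108, 0]) {
  translate([0, 0, 399]) cube([321, 348, 28]);
  translate([15, 15, 0]) cylinder(h = 399, r = 15);
  translate([306, 15, 0]) cylinder(h = 399, r = 15);
  translate([15, 333, 0]) cylinder(h = 399, r = 15);
  translate([306, 333, 0]) cylinder(h = 399, r = 15);
}
translate([1003, 240, 0]) {
  translate([0, 0, 399]) cube([321, 348, 28]);
  translate([15, 15, 0]) cylinder(h = 399, r = 15);
  translate([306, 15, 0]) cylinder(h = 399, r = 15);
  translate([15, 333, 0]) cylinder(h = 399, r = 15);
  translate([306, 333, 0]) cylinder(h = 399, r = 15);
}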